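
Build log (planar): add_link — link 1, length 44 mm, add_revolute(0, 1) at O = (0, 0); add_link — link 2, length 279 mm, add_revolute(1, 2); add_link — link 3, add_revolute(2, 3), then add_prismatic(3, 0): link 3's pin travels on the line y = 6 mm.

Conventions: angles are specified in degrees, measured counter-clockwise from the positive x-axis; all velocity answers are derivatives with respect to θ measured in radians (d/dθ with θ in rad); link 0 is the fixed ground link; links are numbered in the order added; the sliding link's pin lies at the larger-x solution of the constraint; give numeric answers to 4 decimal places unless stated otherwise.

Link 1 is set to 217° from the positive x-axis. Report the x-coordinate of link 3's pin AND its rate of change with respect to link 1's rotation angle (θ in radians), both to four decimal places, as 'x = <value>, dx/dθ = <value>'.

geometry: r = 44 mm, L = 279 mm, e = 6 mm
crank pin P = (r cos θ, r sin θ) = (-35.139962, -26.479861)
h = r sin θ − e = -26.479861 − 6 = -32.479861
x = r cos θ + √(L² − h²) = -35.139962 + 277.102975 = 241.963012
dx/dθ = −r sin θ − h·r cos θ/√(L² − h²) (θ in radians; h = -32.479861) = 22.361027

x = 241.9630, dx/dθ = 22.3610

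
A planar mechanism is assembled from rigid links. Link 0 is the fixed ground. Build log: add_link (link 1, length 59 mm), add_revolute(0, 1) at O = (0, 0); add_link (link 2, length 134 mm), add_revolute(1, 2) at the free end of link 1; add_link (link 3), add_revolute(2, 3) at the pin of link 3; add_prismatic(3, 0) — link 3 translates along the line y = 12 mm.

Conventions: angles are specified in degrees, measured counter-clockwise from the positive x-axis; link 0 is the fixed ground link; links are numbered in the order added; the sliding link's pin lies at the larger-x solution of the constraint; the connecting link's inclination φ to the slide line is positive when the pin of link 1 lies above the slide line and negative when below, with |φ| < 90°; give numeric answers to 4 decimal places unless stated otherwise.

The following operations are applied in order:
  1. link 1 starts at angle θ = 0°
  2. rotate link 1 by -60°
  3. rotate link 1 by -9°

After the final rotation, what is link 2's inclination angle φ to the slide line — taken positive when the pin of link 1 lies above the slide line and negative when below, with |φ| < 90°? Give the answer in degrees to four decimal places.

geometry: r = 59 mm, L = 134 mm, e = 12 mm; θ starts at 0°
rotate link 1 by -60°: θ ← 0° -60° = -60°
rotate link 1 by -9°: θ ← -60° -9° = -69°
h = r sin θ − e = -55.081245 − 12 = -67.081245
sin φ = h / L = -67.081245 / 134 = -0.50060631
φ = arcsin(-0.50060631) = -30.040121°

-30.0401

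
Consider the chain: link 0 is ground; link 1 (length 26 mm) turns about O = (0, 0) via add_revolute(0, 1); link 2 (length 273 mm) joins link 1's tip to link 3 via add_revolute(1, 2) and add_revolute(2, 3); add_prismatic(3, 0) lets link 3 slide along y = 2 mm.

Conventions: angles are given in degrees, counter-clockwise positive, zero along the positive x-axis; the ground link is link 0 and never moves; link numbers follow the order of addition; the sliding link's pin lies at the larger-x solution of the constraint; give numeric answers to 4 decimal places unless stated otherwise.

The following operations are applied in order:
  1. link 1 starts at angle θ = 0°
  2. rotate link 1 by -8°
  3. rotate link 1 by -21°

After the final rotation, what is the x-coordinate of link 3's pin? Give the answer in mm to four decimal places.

geometry: r = 26 mm, L = 273 mm, e = 2 mm; θ starts at 0°
rotate link 1 by -8°: θ ← 0° -8° = -8°
rotate link 1 by -21°: θ ← -8° -21° = -29°
crank pin P = (r cos θ, r sin θ) = (22.740112, -12.605050)
h = r sin θ − e = -12.605050 − 2 = -14.605050
x = r cos θ + √(L² − h²) = 22.740112 + 272.609047 = 295.349159

295.3492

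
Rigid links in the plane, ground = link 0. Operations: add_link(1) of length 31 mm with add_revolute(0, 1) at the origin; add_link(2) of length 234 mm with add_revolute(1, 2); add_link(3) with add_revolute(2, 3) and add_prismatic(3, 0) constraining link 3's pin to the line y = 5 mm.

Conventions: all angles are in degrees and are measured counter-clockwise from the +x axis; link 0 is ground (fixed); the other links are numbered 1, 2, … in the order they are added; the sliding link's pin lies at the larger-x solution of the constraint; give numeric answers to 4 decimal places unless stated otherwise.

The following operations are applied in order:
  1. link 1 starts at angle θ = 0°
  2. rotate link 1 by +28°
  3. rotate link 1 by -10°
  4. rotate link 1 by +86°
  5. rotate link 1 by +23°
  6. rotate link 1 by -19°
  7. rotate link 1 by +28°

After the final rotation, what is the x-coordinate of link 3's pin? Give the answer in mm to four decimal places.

geometry: r = 31 mm, L = 234 mm, e = 5 mm; θ starts at 0°
rotate link 1 by +28°: θ ← 0° +28° = 28°
rotate link 1 by -10°: θ ← 28° -10° = 18°
rotate link 1 by +86°: θ ← 18° +86° = 104°
rotate link 1 by +23°: θ ← 104° +23° = 127°
rotate link 1 by -19°: θ ← 127° -19° = 108°
rotate link 1 by +28°: θ ← 108° +28° = 136°
crank pin P = (r cos θ, r sin θ) = (-22.299534, 21.534409)
h = r sin θ − e = 21.534409 − 5 = 16.534409
x = r cos θ + √(L² − h²) = -22.299534 + 233.415109 = 211.115576

211.1156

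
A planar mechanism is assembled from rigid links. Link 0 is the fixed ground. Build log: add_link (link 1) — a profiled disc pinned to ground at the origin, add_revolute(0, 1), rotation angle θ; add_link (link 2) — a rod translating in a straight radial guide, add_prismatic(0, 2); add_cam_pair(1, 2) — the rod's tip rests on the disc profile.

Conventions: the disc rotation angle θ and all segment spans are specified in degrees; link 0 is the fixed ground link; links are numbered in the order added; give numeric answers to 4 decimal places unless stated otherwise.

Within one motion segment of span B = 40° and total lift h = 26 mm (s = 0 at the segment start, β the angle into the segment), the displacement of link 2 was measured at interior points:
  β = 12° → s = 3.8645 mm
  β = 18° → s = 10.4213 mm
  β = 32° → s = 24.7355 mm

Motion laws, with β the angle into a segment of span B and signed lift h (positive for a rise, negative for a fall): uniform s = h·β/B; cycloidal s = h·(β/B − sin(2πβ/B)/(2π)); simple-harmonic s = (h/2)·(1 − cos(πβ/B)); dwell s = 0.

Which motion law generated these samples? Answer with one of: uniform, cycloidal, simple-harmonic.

candidates at β/B = r: uniform s = h·r (linear in β); cycloidal s = h·(r − sin(2πr)/(2π)); simple-harmonic s = (h/2)(1 − cos(πr))
β=12°: printed 3.8645 | uniform 7.8000, cycloidal 3.8645, simple-harmonic 5.3588
β=18°: printed 10.4213 | uniform 11.7000, cycloidal 10.4213, simple-harmonic 10.9664
β=32°: printed 24.7355 | uniform 20.8000, cycloidal 24.7355, simple-harmonic 23.5172
only one law matches every sample → cycloidal

cycloidal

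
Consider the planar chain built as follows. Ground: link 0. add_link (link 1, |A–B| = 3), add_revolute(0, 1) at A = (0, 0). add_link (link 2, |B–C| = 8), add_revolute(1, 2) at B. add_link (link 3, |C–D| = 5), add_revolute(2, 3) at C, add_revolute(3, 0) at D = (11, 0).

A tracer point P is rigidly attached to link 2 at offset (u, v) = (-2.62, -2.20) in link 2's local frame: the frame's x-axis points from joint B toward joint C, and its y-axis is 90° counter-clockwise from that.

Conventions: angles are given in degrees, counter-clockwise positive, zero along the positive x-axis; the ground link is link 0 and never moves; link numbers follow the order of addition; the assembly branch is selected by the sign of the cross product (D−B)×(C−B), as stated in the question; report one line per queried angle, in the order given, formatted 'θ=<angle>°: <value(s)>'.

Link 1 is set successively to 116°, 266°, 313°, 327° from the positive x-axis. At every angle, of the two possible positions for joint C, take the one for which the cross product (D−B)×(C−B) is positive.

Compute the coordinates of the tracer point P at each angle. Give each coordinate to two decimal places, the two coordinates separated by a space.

A=(0,0), D=(11.00,0)
θ=116°: B = A + 3.00·(cos116°, sin116°) = (-1.3151, 2.6964)
θ=116°: |BD| = 12.6068
θ=116°: circle(B,8.00) ∩ circle(D,5.00): a=7.8502, h=1.5409
θ=116°:   candidates: C₊=(6.6830,2.5226) cross=19.426; C₋=(6.0239,-0.4879) cross=-19.426
θ=116°:   branch + wants cross > 0 → take C=(6.6830,2.5226) (cross=19.426)
θ=116°: ex = (C−B)/|BC| = (0.9998,-0.0217); ey = (0.0217,0.9998)
θ=116°: P = B + -2.62·ex + -2.20·ey = (-3.9823,0.5538)
θ=266°: B = A + 3.00·(cos266°, sin266°) = (-0.2093, -2.9927)
θ=266°: |BD| = 11.6019
θ=266°: circle(B,8.00) ∩ circle(D,5.00): a=7.4817, h=2.8327
θ=266°:   candidates: C₊=(6.2886,1.6740) cross=32.864; C₋=(7.7499,-3.7996) cross=-32.864
θ=266°:   branch + wants cross > 0 → take C=(6.2886,1.6740) (cross=32.864)
θ=266°: ex = (C−B)/|BC| = (0.8122,0.5833); ey = (-0.5833,0.8122)
θ=266°: P = B + -2.62·ex + -2.20·ey = (-1.0540,-6.3079)
θ=313°: B = A + 3.00·(cos313°, sin313°) = (2.0460, -2.1941)
θ=313°: |BD| = 9.2189
θ=313°: circle(B,8.00) ∩ circle(D,5.00): a=6.7247, h=4.3335
θ=313°:   candidates: C₊=(7.5461,3.6153) cross=39.950; C₋=(9.6088,-4.8026) cross=-39.950
θ=313°:   branch + wants cross > 0 → take C=(7.5461,3.6153) (cross=39.950)
θ=313°: ex = (C−B)/|BC| = (0.6875,0.7262); ey = (-0.7262,0.6875)
θ=313°: P = B + -2.62·ex + -2.20·ey = (1.8423,-5.6092)
θ=327°: B = A + 3.00·(cos327°, sin327°) = (2.5160, -1.6339)
θ=327°: |BD| = 8.6399
θ=327°: circle(B,8.00) ∩ circle(D,5.00): a=6.5769, h=4.5546
θ=327°:   candidates: C₊=(8.1129,4.0823) cross=39.351; C₋=(9.8356,-4.8625) cross=-39.351
θ=327°:   branch + wants cross > 0 → take C=(8.1129,4.0823) (cross=39.351)
θ=327°: ex = (C−B)/|BC| = (0.6996,0.7145); ey = (-0.7145,0.6996)
θ=327°: P = B + -2.62·ex + -2.20·ey = (2.2550,-5.0451)

θ=116°: -3.98 0.55
θ=266°: -1.05 -6.31
θ=313°: 1.84 -5.61
θ=327°: 2.25 -5.05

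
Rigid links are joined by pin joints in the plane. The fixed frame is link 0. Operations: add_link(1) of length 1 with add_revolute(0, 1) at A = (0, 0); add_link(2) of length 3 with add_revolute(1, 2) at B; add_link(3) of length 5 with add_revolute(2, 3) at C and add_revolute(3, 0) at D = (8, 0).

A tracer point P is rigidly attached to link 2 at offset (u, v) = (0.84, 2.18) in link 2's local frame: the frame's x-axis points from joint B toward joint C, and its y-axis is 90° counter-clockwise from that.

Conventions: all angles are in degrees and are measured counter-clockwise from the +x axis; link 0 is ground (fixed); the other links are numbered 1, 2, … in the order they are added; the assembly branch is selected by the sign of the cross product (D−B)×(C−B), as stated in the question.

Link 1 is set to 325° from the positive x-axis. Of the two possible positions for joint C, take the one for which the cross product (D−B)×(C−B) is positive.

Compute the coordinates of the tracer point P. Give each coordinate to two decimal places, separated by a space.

A=(0,0), D=(8.00,0)
B = A + 1.00·(cos325°, sin325°) = (0.8192, -0.5736)
|BD| = 7.2037
circle(B,3.00) ∩ circle(D,5.00): a=2.4913, h=1.6713
  candidates: C₊=(3.1695,1.2908) cross=12.040; C₋=(3.4356,-2.0412) cross=-12.040
  branch + wants cross > 0 → take C=(3.1695,1.2908) (cross=12.040)
ex = (C−B)/|BC| = (0.7834,0.6215); ey = (-0.6215,0.7834)
P = B + 0.84·ex + 2.18·ey = (0.1225,1.6564)

0.12 1.66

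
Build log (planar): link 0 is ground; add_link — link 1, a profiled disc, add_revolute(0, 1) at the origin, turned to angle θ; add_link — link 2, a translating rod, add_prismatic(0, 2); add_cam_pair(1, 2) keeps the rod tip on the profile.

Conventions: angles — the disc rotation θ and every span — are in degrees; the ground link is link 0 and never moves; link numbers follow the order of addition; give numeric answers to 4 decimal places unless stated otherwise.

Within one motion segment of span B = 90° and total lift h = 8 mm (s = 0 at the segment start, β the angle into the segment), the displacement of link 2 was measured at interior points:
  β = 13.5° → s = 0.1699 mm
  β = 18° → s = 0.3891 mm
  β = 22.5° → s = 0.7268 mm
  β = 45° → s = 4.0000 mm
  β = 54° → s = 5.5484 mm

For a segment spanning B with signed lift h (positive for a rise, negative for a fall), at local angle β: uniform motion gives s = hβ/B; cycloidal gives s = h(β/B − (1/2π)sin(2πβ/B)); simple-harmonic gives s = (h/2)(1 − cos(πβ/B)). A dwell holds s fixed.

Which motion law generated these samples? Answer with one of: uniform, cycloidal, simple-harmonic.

candidates at β/B = r: uniform s = h·r (linear in β); cycloidal s = h·(r − sin(2πr)/(2π)); simple-harmonic s = (h/2)(1 − cos(πr))
β=13.5°: printed 0.1699 | uniform 1.2000, cycloidal 0.1699, simple-harmonic 0.4360
β=18°: printed 0.3891 | uniform 1.6000, cycloidal 0.3891, simple-harmonic 0.7639
β=22.5°: printed 0.7268 | uniform 2.0000, cycloidal 0.7268, simple-harmonic 1.1716
β=45°: printed 4.0000 | uniform 4.0000, cycloidal 4.0000, simple-harmonic 4.0000
β=54°: printed 5.5484 | uniform 4.8000, cycloidal 5.5484, simple-harmonic 5.2361
only one law matches every sample → cycloidal

cycloidal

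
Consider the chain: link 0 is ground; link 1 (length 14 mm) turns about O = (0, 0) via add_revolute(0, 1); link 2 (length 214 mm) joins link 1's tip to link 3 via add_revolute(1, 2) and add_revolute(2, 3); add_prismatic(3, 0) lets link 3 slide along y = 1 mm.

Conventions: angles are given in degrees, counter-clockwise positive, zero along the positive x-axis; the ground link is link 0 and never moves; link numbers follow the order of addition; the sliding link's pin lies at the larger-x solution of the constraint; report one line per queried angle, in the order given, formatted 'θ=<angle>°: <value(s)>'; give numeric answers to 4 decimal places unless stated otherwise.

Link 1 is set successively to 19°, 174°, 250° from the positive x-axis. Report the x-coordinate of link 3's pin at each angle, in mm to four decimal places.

geometry: r = 14 mm, L = 214 mm, e = 1 mm
θ=19°: crank pin P = (r cos θ, r sin θ) = (13.237260, 4.557954)
θ=19°: h = r sin θ − e = 4.557954 − 1 = 3.557954
θ=19°: x = r cos θ + √(L² − h²) = 13.237260 + 213.970421 = 227.207681
θ=174°: crank pin P = (r cos θ, r sin θ) = (-13.923307, 1.463398)
θ=174°: h = r sin θ − e = 1.463398 − 1 = 0.463398
θ=174°: x = r cos θ + √(L² − h²) = -13.923307 + 213.999498 = 200.076192
θ=250°: crank pin P = (r cos θ, r sin θ) = (-4.788282, -13.155697)
θ=250°: h = r sin θ − e = -13.155697 − 1 = -14.155697
θ=250°: x = r cos θ + √(L² − h²) = -4.788282 + 213.531300 = 208.743018

θ=19°: 227.2077
θ=174°: 200.0762
θ=250°: 208.7430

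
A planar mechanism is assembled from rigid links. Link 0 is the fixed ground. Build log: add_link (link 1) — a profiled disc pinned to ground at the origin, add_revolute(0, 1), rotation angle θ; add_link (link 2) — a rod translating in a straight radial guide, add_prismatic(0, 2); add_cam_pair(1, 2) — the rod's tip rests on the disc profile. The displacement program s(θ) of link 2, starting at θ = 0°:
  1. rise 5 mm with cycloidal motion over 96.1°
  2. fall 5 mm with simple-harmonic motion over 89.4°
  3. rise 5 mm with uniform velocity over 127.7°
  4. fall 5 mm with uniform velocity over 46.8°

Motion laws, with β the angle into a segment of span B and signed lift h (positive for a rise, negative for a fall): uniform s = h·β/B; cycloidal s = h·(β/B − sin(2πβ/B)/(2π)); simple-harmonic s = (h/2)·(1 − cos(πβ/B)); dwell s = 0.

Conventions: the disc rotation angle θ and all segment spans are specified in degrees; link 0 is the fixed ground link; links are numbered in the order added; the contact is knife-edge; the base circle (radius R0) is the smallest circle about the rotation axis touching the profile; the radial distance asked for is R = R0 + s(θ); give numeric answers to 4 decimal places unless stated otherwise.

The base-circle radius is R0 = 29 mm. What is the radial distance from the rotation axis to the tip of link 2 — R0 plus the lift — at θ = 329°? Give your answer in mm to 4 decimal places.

seg 1 [0°–96.1°] cycloidal, h=5: full span → s += 5 → s = 5.0000
seg 2 [96.1°–185.5°] simple-harmonic, h=-5: full span → s += -5 → s = 0.0000
seg 3 [185.5°–313.2°] uniform, h=5: full span → s += 5 → s = 5.0000
seg 4 [313.2°–360°] uniform, h=-5: θ=329° here. β=15.8, B=46.8. -5·15.8/46.8 = -1.6880 → s = 3.3120
R = R0 + s = 29 + 3.3120 = 32.3120

32.3120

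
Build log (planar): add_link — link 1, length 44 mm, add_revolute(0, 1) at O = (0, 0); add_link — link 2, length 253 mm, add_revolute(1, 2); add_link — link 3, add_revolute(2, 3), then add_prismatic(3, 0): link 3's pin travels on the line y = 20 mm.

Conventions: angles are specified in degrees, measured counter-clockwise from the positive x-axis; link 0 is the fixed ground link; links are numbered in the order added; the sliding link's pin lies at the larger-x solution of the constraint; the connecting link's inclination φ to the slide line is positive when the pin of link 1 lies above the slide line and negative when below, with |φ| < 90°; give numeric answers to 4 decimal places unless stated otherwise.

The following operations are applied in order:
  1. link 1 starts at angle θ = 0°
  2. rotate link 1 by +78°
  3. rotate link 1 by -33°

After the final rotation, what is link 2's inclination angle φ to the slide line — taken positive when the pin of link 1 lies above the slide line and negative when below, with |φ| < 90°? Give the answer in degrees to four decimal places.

geometry: r = 44 mm, L = 253 mm, e = 20 mm; θ starts at 0°
rotate link 1 by +78°: θ ← 0° +78° = 78°
rotate link 1 by -33°: θ ← 78° -33° = 45°
h = r sin θ − e = 31.112698 − 20 = 11.112698
sin φ = h / L = 11.112698 / 253 = 0.04392371
φ = arcsin(0.04392371) = 2.517453°

2.5175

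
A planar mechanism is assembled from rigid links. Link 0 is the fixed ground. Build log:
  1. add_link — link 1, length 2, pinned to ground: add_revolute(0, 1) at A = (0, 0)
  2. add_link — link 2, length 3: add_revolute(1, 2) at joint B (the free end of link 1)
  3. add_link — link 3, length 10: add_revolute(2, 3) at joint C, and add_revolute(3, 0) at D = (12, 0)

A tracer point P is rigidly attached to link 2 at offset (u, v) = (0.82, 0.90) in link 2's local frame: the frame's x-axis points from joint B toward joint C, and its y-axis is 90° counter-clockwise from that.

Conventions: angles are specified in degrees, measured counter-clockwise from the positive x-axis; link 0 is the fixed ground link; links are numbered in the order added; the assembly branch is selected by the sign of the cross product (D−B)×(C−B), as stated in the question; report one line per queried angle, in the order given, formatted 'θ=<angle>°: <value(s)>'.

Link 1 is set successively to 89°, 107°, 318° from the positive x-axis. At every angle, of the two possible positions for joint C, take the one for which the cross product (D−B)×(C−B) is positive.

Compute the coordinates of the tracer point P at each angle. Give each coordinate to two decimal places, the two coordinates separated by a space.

A=(0,0), D=(12.00,0)
θ=89°: B = A + 2.00·(cos89°, sin89°) = (0.0349, 1.9997)
θ=89°: |BD| = 12.1310
θ=89°: circle(B,3.00) ∩ circle(D,10.00): a=2.3148, h=1.9083
θ=89°:   candidates: C₊=(2.6326,3.5003) cross=23.150; C₋=(2.0035,-0.2641) cross=-23.150
θ=89°:   branch + wants cross > 0 → take C=(2.6326,3.5003) (cross=23.150)
θ=89°: ex = (C−B)/|BC| = (0.8659,0.5002); ey = (-0.5002,0.8659)
θ=89°: P = B + 0.82·ex + 0.90·ey = (0.2948,3.1892)
θ=107°: B = A + 2.00·(cos107°, sin107°) = (-0.5847, 1.9126)
θ=107°: |BD| = 12.7293
θ=107°: circle(B,3.00) ∩ circle(D,10.00): a=2.7902, h=1.1022
θ=107°:   candidates: C₊=(2.3394,2.5831) cross=14.030; C₋=(2.0082,0.4037) cross=-14.030
θ=107°:   branch + wants cross > 0 → take C=(2.3394,2.5831) (cross=14.030)
θ=107°: ex = (C−B)/|BC| = (0.9747,0.2235); ey = (-0.2235,0.9747)
θ=107°: P = B + 0.82·ex + 0.90·ey = (0.0134,2.9731)
θ=318°: B = A + 2.00·(cos318°, sin318°) = (1.4863, -1.3383)
θ=318°: |BD| = 10.5985
θ=318°: circle(B,3.00) ∩ circle(D,10.00): a=1.0062, h=2.8262
θ=318°:   candidates: C₊=(2.1276,1.5924) cross=29.954; C₋=(2.8413,-4.0148) cross=-29.954
θ=318°:   branch + wants cross > 0 → take C=(2.1276,1.5924) (cross=29.954)
θ=318°: ex = (C−B)/|BC| = (0.2138,0.9769); ey = (-0.9769,0.2138)
θ=318°: P = B + 0.82·ex + 0.90·ey = (0.7824,-0.3448)

θ=89°: 0.29 3.19
θ=107°: 0.01 2.97
θ=318°: 0.78 -0.34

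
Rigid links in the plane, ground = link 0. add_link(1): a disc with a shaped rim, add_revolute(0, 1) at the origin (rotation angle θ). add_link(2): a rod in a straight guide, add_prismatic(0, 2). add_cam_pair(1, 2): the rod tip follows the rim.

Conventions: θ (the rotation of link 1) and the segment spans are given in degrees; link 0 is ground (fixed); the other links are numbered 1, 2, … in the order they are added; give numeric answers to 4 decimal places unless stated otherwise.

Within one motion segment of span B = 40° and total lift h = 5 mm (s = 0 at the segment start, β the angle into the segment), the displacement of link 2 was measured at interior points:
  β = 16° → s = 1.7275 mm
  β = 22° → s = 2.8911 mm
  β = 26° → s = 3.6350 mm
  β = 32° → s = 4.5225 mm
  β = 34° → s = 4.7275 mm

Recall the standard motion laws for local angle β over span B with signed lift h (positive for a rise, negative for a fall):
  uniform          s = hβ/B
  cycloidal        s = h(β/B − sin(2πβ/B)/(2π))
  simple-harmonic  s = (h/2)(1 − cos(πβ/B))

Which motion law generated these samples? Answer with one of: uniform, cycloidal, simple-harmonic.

candidates at β/B = r: uniform s = h·r (linear in β); cycloidal s = h·(r − sin(2πr)/(2π)); simple-harmonic s = (h/2)(1 − cos(πr))
β=16°: printed 1.7275 | uniform 2.0000, cycloidal 1.5323, simple-harmonic 1.7275
β=22°: printed 2.8911 | uniform 2.7500, cycloidal 2.9959, simple-harmonic 2.8911
β=26°: printed 3.6350 | uniform 3.2500, cycloidal 3.8938, simple-harmonic 3.6350
β=32°: printed 4.5225 | uniform 4.0000, cycloidal 4.7568, simple-harmonic 4.5225
β=34°: printed 4.7275 | uniform 4.2500, cycloidal 4.8938, simple-harmonic 4.7275
only one law matches every sample → simple-harmonic

simple-harmonic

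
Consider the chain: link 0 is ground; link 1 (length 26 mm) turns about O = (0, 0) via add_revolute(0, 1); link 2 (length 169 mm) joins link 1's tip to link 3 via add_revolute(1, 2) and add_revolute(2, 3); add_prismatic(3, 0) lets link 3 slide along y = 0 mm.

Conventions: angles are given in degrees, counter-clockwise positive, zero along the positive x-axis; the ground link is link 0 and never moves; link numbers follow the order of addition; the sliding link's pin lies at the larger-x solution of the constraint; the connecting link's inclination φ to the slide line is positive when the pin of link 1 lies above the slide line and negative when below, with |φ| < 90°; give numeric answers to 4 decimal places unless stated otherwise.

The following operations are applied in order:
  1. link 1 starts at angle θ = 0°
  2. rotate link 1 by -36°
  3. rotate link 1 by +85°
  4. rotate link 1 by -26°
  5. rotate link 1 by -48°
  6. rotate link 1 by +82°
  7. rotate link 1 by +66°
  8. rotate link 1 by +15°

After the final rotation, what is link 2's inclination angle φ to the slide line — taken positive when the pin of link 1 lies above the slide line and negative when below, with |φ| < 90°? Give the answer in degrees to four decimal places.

geometry: r = 26 mm, L = 169 mm, e = 0 mm; θ starts at 0°
rotate link 1 by -36°: θ ← 0° -36° = -36°
rotate link 1 by +85°: θ ← -36° +85° = 49°
rotate link 1 by -26°: θ ← 49° -26° = 23°
rotate link 1 by -48°: θ ← 23° -48° = -25°
rotate link 1 by +82°: θ ← -25° +82° = 57°
rotate link 1 by +66°: θ ← 57° +66° = 123°
rotate link 1 by +15°: θ ← 123° +15° = 138°
h = r sin θ − e = 17.397396 − 0 = 17.397396
sin φ = h / L = 17.397396 / 169 = 0.10294317
φ = arcsin(0.10294317) = 5.908677°

5.9087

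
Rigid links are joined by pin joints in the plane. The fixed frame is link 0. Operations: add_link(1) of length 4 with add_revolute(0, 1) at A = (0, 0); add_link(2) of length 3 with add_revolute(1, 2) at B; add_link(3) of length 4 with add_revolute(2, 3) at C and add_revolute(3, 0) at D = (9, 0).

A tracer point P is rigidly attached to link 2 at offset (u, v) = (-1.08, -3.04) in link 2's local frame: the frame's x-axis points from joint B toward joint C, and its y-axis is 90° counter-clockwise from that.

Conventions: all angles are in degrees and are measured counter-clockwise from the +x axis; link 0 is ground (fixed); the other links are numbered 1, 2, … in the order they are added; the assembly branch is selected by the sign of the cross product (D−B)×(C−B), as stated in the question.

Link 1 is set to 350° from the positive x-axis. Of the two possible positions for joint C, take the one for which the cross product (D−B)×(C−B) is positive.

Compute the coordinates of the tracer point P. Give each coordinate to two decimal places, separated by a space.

A=(0,0), D=(9.00,0)
B = A + 4.00·(cos350°, sin350°) = (3.9392, -0.6946)
|BD| = 5.1082
circle(B,3.00) ∩ circle(D,4.00): a=1.8689, h=2.3467
  candidates: C₊=(5.4717,1.8845) cross=11.988; C₋=(6.1099,-2.7654) cross=-11.988
  branch + wants cross > 0 → take C=(5.4717,1.8845) (cross=11.988)
ex = (C−B)/|BC| = (0.5108,0.8597); ey = (-0.8597,0.5108)
P = B + -1.08·ex + -3.04·ey = (6.0010,-3.1760)

6.00 -3.18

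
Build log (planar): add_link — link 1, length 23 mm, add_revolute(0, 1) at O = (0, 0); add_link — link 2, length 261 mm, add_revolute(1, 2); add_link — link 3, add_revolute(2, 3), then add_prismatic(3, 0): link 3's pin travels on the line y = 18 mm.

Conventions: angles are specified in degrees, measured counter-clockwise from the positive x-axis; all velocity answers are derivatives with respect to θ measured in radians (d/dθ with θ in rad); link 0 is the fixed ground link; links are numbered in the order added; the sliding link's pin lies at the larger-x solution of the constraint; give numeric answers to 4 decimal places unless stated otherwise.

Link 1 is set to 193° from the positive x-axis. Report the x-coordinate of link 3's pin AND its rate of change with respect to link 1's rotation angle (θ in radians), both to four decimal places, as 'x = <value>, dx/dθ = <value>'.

geometry: r = 23 mm, L = 261 mm, e = 18 mm
crank pin P = (r cos θ, r sin θ) = (-22.410511, -5.173874)
h = r sin θ − e = -5.173874 − 18 = -23.173874
x = r cos θ + √(L² − h²) = -22.410511 + 259.969174 = 237.558663
dx/dθ = −r sin θ − h·r cos θ/√(L² − h²) (θ in radians; h = -23.173874) = 3.176182

x = 237.5587, dx/dθ = 3.1762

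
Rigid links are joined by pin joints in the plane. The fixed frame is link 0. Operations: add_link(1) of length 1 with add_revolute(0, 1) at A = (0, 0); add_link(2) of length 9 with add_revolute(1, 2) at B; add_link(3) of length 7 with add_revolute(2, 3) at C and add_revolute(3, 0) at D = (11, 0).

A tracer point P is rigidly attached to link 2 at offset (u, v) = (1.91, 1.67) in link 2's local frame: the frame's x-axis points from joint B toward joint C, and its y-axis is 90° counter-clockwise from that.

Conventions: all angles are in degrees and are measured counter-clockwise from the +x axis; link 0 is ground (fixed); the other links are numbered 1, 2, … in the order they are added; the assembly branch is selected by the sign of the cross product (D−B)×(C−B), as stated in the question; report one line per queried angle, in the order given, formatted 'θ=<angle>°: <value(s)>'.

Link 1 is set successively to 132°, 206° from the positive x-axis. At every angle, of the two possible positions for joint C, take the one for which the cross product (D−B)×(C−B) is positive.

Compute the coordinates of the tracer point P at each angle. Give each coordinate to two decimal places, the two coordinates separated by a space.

A=(0,0), D=(11.00,0)
θ=132°: B = A + 1.00·(cos132°, sin132°) = (-0.6691, 0.7431)
θ=132°: |BD| = 11.6928
θ=132°: circle(B,9.00) ∩ circle(D,7.00): a=7.2148, h=5.3803
θ=132°:   candidates: C₊=(6.8730,5.6540) cross=62.910; C₋=(6.1891,-5.0848) cross=-62.910
θ=132°:   branch + wants cross > 0 → take C=(6.8730,5.6540) (cross=62.910)
θ=132°: ex = (C−B)/|BC| = (0.8380,0.5457); ey = (-0.5457,0.8380)
θ=132°: P = B + 1.91·ex + 1.67·ey = (0.0202,3.1848)
θ=206°: B = A + 1.00·(cos206°, sin206°) = (-0.8988, -0.4384)
θ=206°: |BD| = 11.9069
θ=206°: circle(B,9.00) ∩ circle(D,7.00): a=7.2972, h=5.2679
θ=206°:   candidates: C₊=(6.1995,5.0946) cross=62.724; C₋=(6.5874,-5.4341) cross=-62.724
θ=206°:   branch + wants cross > 0 → take C=(6.1995,5.0946) (cross=62.724)
θ=206°: ex = (C−B)/|BC| = (0.7887,0.6148); ey = (-0.6148,0.7887)
θ=206°: P = B + 1.91·ex + 1.67·ey = (-0.4191,2.0530)

θ=132°: 0.02 3.18
θ=206°: -0.42 2.05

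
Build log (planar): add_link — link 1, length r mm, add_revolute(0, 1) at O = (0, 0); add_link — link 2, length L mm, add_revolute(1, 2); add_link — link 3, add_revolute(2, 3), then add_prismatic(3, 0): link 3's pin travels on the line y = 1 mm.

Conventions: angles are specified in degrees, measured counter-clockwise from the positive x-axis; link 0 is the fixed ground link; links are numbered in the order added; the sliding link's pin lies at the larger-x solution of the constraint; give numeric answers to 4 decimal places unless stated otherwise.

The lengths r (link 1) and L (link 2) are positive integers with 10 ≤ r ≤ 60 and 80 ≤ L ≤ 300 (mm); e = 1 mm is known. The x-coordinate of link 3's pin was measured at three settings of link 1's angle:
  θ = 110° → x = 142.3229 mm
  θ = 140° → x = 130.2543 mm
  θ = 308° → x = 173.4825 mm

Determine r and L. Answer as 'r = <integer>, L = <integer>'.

constraint per measurement: (x − r cos θ)² + (r sin θ − e)² = L²
subtracting the θ₁ and θ₂ equations cancels the r² and L² terms:
r = (x₁² − x₂²) / (2[(x₁cos θ₁ + e sin θ₁) − (x₂cos θ₂ + e sin θ₂)]) = 32.0001 → r = 32
L² = (x₁ − r cos θ₁)² + (r sin θ₁ − e)² = 24336.0147 → L = 156.0000 → L = 156
check at θ₃=308°: x = 173.4825 (printed 173.4825) ✓

r = 32, L = 156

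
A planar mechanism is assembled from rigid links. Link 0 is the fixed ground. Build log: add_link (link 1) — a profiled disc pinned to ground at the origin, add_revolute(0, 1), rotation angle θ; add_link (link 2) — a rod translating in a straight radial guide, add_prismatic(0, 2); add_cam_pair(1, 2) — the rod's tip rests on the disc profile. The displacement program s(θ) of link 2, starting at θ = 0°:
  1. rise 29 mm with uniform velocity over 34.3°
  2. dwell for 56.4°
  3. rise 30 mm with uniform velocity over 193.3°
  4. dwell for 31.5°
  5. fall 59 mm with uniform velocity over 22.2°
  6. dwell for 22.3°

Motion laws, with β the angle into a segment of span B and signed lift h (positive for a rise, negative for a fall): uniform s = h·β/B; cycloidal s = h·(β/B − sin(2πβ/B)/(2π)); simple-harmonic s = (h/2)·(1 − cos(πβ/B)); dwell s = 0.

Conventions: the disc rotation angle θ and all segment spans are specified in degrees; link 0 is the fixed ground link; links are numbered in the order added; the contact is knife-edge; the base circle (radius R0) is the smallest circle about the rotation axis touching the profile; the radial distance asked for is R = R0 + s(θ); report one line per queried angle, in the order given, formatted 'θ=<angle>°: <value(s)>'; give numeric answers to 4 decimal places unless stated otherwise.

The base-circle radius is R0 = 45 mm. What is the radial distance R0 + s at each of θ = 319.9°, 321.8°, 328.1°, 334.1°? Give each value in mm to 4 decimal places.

seg 1 [0°–34.3°] uniform, h=29: full span → s += 29 → s = 29.0000
seg 2 [34.3°–90.7°] dwell: s stays 29.0000
seg 3 [90.7°–284°] uniform, h=30: full span → s += 30 → s = 59.0000
seg 4 [284°–315.5°] dwell: s stays 59.0000
seg 5 [315.5°–337.7°] uniform, h=-59: θ=319.9° here. β=4.4, B=22.2. -59·4.4/22.2 = -11.6937 → s = 47.3063
seg 5 [315.5°–337.7°] uniform, h=-59: θ=321.8° here. β=6.3, B=22.2. -59·6.3/22.2 = -16.7432 → s = 42.2568
seg 5 [315.5°–337.7°] uniform, h=-59: θ=328.1° here. β=12.6, B=22.2. -59·12.6/22.2 = -33.4865 → s = 25.5135
seg 5 [315.5°–337.7°] uniform, h=-59: θ=334.1° here. β=18.6, B=22.2. -59·18.6/22.2 = -49.4324 → s = 9.5676
θ=319.9°: R = R0 + s = 45 + 47.3063 = 92.3063
θ=321.8°: R = R0 + s = 45 + 42.2568 = 87.2568
θ=328.1°: R = R0 + s = 45 + 25.5135 = 70.5135
θ=334.1°: R = R0 + s = 45 + 9.5676 = 54.5676

θ=319.9°: 92.3063
θ=321.8°: 87.2568
θ=328.1°: 70.5135
θ=334.1°: 54.5676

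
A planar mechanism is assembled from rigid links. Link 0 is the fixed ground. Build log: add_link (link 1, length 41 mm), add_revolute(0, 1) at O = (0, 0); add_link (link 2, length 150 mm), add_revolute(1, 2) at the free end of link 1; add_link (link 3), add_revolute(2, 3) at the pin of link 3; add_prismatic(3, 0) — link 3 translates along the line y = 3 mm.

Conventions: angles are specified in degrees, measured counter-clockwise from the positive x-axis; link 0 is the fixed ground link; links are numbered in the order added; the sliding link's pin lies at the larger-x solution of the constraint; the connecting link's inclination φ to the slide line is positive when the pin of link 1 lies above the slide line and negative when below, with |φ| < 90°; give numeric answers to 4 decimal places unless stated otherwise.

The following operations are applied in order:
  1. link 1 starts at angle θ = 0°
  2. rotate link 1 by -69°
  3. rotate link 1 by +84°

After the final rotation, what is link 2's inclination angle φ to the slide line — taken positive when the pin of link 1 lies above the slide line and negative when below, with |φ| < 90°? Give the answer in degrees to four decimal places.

geometry: r = 41 mm, L = 150 mm, e = 3 mm; θ starts at 0°
rotate link 1 by -69°: θ ← 0° -69° = -69°
rotate link 1 by +84°: θ ← -69° +84° = 15°
h = r sin θ − e = 10.611581 − 3 = 7.611581
sin φ = h / L = 7.611581 / 150 = 0.05074387
φ = arcsin(0.05074387) = 2.908659°

2.9087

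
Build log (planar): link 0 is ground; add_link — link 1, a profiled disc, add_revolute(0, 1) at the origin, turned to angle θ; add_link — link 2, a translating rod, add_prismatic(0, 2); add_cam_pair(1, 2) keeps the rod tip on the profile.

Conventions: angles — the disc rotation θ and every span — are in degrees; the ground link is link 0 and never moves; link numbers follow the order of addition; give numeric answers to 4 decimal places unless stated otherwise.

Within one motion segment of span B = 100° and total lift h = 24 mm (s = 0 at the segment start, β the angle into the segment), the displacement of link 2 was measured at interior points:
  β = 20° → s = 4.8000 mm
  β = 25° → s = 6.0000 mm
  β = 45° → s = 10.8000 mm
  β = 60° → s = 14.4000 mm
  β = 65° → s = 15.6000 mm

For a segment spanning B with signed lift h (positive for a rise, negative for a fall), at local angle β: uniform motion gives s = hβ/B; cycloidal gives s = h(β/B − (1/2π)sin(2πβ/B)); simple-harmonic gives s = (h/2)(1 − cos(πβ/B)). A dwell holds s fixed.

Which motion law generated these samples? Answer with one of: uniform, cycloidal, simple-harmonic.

candidates at β/B = r: uniform s = h·r (linear in β); cycloidal s = h·(r − sin(2πr)/(2π)); simple-harmonic s = (h/2)(1 − cos(πr))
β=20°: printed 4.8000 | uniform 4.8000, cycloidal 1.1672, simple-harmonic 2.2918
β=25°: printed 6.0000 | uniform 6.0000, cycloidal 2.1803, simple-harmonic 3.5147
β=45°: printed 10.8000 | uniform 10.8000, cycloidal 9.6196, simple-harmonic 10.1228
β=60°: printed 14.4000 | uniform 14.4000, cycloidal 16.6452, simple-harmonic 15.7082
β=65°: printed 15.6000 | uniform 15.6000, cycloidal 18.6902, simple-harmonic 17.4479
only one law matches every sample → uniform

uniform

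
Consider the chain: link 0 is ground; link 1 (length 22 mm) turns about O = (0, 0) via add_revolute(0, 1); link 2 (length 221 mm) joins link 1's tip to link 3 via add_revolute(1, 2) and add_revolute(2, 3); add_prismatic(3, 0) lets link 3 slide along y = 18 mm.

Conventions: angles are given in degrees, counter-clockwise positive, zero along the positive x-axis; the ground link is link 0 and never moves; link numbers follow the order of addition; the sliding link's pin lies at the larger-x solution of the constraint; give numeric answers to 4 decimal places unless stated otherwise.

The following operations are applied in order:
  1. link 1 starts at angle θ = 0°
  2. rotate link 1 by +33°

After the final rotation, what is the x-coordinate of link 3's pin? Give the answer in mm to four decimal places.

geometry: r = 22 mm, L = 221 mm, e = 18 mm; θ starts at 0°
rotate link 1 by +33°: θ ← 0° +33° = 33°
crank pin P = (r cos θ, r sin θ) = (18.450752, 11.982059)
h = r sin θ − e = 11.982059 − 18 = -6.017941
x = r cos θ + √(L² − h²) = 18.450752 + 220.918049 = 239.368802

239.3688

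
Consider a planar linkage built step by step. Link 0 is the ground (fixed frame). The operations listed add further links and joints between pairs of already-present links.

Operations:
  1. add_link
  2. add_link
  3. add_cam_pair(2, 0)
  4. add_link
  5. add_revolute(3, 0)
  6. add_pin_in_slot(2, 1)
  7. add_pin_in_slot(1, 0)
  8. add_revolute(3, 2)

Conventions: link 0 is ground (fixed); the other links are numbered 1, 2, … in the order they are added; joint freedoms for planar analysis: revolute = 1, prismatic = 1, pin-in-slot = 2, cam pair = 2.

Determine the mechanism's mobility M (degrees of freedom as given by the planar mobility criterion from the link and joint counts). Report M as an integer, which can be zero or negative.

link 0 = ground. State L|J1|J2 = 1|0|0
+link1  2|0|0
+link2  3|0|0
C(2,0) f=2→J2  3|0|1
+link3  4|0|1
R(3,0) f=1→J1  4|1|1
PS(2,1) f=2→J2  4|1|2
PS(1,0) f=2→J2  4|1|3
R(3,2) f=1→J1  4|2|3
M = 3(4−1)−2·2−3 = 9−4−3 = 2

M = 2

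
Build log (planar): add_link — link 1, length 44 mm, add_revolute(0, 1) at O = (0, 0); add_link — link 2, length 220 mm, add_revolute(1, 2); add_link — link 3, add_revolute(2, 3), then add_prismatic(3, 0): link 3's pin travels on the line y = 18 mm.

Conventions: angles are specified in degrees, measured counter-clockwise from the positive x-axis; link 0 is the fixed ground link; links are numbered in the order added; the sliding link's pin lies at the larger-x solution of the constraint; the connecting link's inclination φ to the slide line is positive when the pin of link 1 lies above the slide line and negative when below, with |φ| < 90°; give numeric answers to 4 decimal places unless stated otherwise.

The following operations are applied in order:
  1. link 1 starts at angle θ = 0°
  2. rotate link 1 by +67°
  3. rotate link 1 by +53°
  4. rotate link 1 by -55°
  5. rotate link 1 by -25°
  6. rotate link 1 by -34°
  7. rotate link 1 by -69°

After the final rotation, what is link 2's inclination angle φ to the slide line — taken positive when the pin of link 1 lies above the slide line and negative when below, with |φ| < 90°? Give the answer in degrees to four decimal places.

geometry: r = 44 mm, L = 220 mm, e = 18 mm; θ starts at 0°
rotate link 1 by +67°: θ ← 0° +67° = 67°
rotate link 1 by +53°: θ ← 67° +53° = 120°
rotate link 1 by -55°: θ ← 120° -55° = 65°
rotate link 1 by -25°: θ ← 65° -25° = 40°
rotate link 1 by -34°: θ ← 40° -34° = 6°
rotate link 1 by -69°: θ ← 6° -69° = -63°
h = r sin θ − e = -39.204287 − 18 = -57.204287
sin φ = h / L = -57.204287 / 220 = -0.26001949
φ = arcsin(-0.26001949) = -15.071218°

-15.0712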